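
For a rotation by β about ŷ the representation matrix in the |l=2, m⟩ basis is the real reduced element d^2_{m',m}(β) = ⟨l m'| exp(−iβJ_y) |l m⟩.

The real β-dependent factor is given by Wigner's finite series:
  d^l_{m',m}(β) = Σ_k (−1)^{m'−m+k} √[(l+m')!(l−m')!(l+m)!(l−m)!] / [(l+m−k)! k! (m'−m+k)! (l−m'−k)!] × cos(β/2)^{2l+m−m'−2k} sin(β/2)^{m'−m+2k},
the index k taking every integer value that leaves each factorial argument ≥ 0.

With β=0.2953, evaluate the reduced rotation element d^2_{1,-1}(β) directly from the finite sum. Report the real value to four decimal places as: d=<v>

d=0.0631

d^2_{1,-1}(β=0.2953) via Wigner's sum:
With c≡cos(β/2)=0.989120 and s≡sin(β/2)=0.147114, N=[6·1·1·6]^{1/2}=6.000000
k∈{0,1} keeps every argument non-negative
  k=0: (−1)^2·6.0000/(2)·0.9891^2·0.1471^2 = +0.063522
  k=1: (−1)^3·6.0000/(6)·0.9891^0·0.1471^4 = -0.000468
d^2_{1,-1}(0.2953) = +0.063522 -0.000468 = +0.063054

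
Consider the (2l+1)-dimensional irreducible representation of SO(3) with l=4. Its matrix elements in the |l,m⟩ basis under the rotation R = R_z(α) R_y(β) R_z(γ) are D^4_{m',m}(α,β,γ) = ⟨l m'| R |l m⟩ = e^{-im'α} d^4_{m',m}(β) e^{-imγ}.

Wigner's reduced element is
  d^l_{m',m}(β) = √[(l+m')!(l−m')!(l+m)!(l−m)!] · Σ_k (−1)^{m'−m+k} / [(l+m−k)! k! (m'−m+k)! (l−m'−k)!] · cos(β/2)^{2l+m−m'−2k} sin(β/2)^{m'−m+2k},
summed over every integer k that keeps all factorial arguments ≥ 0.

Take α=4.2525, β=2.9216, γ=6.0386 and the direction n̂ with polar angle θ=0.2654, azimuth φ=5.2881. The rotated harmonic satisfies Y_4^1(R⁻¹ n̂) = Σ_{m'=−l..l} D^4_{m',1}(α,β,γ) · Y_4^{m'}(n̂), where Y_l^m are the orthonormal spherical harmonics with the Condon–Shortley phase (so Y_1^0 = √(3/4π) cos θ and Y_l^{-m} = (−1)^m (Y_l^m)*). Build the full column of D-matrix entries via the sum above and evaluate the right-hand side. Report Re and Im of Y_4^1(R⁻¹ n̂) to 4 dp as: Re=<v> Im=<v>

Need the full column D^4_{m',1} for m'=−4..4 at α=4.2525, β=2.9216, γ=6.0386.
cos(β/2)=0.109775, sin(β/2)=0.993957
d^4_{-4,1}: single k=5 term ⇒ +0.009604;  D = -0.000232-0.009601i
d^4_{-3,1}: k∈[4..5] ⇒ +0.001875 -0.092231 = -0.090356;  D = -0.081914-0.038136i
d^4_{-2,1}: k∈[3..5] ⇒ +0.000221 -0.027224 +0.446385 = +0.419383;  D = -0.327365+0.262134i
d^4_{-1,1}: k∈[2..5] ⇒ +0.000017 -0.004252 +0.174301 -0.952662 = -0.782596;  D = +0.167197+0.764527i
d^4_{0,1}: k∈[1..4] ⇒ +0.000001 -0.000420 +0.034436 -0.470532 = -0.436515;  D = -0.423523-0.105704i
d^4_{1,1}: k∈[0..3] ⇒ +0.000000 -0.000026 +0.004252 -0.116201 = -0.111974;  D = +0.072518-0.085319i
d^4_{2,1}: k∈[0..2] ⇒ -0.000001 +0.000332 -0.018149 = -0.017818;  D = +0.007044+0.016366i
d^4_{3,1}: k∈[0..1] ⇒ +0.000014 -0.001875 = -0.001861;  D = -0.001859-0.000099i
d^4_{4,1}: single k=0 term ⇒ -0.000117;  D = +0.000058-0.000102i
Y_4^{m'}(θ=0.2654,φ=5.2881) and Σ D·Y over m':
  (-0.0002-0.0096i)·(-0.0014-0.0016i)  (-0.0819-0.0381i)·(-0.0215+0.0034i)  (-0.3274+0.2621i)·(-0.0517+0.1160i)  (+0.1672+0.7645i)·(+0.2294+0.3534i)  (-0.4235-0.1057i)·(+0.5727+0.0000i)  (+0.0725-0.0853i)·(-0.2294+0.3534i)  (+0.0070+0.0164i)·(-0.0517-0.1160i)  (-0.0019-0.0001i)·(+0.0215+0.0034i)  (+0.0001-0.0001i)·(-0.0014+0.0016i)
Y_4^1(R⁻¹ n̂) = -0.470966+0.166466i

Re=-0.4710 Im=0.1665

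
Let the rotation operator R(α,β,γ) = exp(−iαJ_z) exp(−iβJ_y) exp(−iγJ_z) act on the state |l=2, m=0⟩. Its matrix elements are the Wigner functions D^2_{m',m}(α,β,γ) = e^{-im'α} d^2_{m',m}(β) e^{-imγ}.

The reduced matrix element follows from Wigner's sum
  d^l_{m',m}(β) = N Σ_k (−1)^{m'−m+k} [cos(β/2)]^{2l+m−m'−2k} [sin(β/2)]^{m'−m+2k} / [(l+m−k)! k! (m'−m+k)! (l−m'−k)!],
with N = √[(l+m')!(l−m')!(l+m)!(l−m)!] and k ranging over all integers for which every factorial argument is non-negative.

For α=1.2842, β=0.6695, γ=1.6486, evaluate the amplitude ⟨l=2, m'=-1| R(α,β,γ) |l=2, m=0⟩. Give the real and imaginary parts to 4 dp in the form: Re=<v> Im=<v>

Re=0.1685 Im=0.5717

Split into d^2_{-1,0}(β=0.6695) × two z-phases.
With c≡cos(β/2)=0.944492 and s≡sin(β/2)=0.328533, N=[1·6·2·2]^{1/2}=4.898979
k: max(0,(0)−(-1))=1 … min(2+(0),2−(-1))=2
  k=1: (−1)^0·4.8990/(2)·0.9445^3·0.3285^1 = +0.678032
  k=2: (−1)^1·4.8990/(2)·0.9445^1·0.3285^3 = -0.082037
d^2_{-1,0}(0.6695) = +0.678032 -0.082037 = +0.595995
D = (+0.282689+0.959212i)·(+0.595995)·(+1.000000+0.000000i) = +0.168481+0.571685i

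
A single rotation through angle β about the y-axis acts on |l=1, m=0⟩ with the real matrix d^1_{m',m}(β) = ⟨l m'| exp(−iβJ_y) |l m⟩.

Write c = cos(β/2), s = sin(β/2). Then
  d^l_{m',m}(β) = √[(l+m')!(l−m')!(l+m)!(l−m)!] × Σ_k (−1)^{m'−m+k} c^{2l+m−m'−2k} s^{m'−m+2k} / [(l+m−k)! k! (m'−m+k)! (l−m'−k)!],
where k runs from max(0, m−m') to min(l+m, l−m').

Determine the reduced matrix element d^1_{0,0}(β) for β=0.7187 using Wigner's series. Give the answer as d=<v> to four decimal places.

d=0.7527

d^1_{0,0}(β=0.7187) via Wigner's sum:
With c≡cos(β/2)=0.936126 and s≡sin(β/2)=0.351666, N=[1·1·1·1]^{1/2}=1.000000
The bounds max(0,m−m')=0 and min(l+m,l−m')=1 give 2 terms
  k=0: (−1)^0·1.0000/(1)·0.9361^2·0.3517^0 = +0.876331
  k=1: (−1)^1·1.0000/(1)·0.9361^0·0.3517^2 = -0.123669
d^1_{0,0}(0.7187) = +0.876331 -0.123669 = +0.752662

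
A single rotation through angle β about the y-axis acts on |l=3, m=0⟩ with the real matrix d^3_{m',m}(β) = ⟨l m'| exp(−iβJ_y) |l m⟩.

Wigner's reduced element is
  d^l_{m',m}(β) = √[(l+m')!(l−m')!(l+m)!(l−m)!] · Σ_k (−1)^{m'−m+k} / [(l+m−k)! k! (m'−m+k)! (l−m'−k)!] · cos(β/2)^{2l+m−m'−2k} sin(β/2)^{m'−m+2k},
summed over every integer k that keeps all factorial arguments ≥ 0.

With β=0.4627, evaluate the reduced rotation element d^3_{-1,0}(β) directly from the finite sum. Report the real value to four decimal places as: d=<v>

d=0.5806

d^3_{-1,0}(β=0.4627) via Wigner's sum:
With c≡cos(β/2)=0.973358 and s≡sin(β/2)=0.229292, N=[2·24·6·6]^{1/2}=41.569219
The bounds max(0,m−m')=1 and min(l+m,l−m')=3 give 3 terms
  k=1: (−1)^0·41.5692/(12)·0.9734^5·0.2293^1 = +0.693971
  k=2: (−1)^1·41.5692/(4)·0.9734^3·0.2293^3 = -0.115530
  k=3: (−1)^2·41.5692/(12)·0.9734^1·0.2293^5 = +0.002137
d^3_{-1,0}(0.4627) = +0.693971 -0.115530 +0.002137 = +0.580578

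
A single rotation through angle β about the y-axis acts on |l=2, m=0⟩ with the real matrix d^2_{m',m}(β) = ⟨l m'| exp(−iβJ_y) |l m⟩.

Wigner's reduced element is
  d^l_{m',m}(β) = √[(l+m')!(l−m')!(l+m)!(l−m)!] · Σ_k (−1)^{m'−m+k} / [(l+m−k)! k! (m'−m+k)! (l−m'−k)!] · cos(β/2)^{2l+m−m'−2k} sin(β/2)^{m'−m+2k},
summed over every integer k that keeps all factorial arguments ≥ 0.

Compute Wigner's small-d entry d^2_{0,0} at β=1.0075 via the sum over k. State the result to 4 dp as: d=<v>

d^2_{0,0}(β=1.0075) via Wigner's sum:
With c≡cos(β/2)=0.875779 and s≡sin(β/2)=0.482713, N=[2·2·2·2]^{1/2}=4.000000
k: max(0,(0)−(0))=0 … min(2+(0),2−(0))=2
  k=0: (−1)^0·4.0000/(4)·0.8758^4·0.4827^0 = +0.588271
  k=1: (−1)^1·4.0000/(1)·0.8758^2·0.4827^2 = -0.714869
  k=2: (−1)^2·4.0000/(4)·0.8758^0·0.4827^4 = +0.054295
d^2_{0,0}(1.0075) = +0.588271 -0.714869 +0.054295 = -0.072304

d=-0.0723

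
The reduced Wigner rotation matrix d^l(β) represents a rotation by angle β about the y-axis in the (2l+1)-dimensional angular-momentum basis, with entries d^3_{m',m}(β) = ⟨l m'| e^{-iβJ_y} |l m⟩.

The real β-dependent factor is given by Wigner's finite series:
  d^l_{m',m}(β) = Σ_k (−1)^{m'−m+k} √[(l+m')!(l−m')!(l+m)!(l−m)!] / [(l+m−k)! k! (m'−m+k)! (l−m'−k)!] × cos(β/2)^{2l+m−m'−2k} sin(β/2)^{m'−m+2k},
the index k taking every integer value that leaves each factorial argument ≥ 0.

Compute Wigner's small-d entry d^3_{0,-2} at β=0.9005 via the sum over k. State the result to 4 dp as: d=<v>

d^3_{0,-2}(β=0.9005) via Wigner's sum:
c=cos(0.9005/2)=0.900338, s=sin(0.9005/2)=0.435191; N=√[6·6·1·120]=65.726707
The bounds max(0,m−m')=0 and min(l+m,l−m')=1 give 2 terms
  k=0: (−1)^2·65.7267/(12)·0.9003^4·0.4352^2 = +0.681621
  k=1: (−1)^3·65.7267/(12)·0.9003^2·0.4352^4 = -0.159254
d^3_{0,-2}(0.9005) = +0.681621 -0.159254 = +0.522367

d=0.5224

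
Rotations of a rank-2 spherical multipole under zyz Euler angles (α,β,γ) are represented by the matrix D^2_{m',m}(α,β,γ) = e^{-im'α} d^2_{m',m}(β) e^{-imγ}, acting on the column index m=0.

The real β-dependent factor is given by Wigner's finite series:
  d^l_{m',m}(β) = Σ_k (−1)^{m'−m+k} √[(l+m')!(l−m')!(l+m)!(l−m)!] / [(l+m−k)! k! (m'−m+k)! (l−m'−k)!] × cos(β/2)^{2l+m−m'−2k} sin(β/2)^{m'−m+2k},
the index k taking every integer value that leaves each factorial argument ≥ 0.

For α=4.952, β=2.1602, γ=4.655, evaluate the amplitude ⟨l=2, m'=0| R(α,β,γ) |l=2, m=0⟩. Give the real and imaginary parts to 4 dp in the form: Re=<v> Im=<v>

Re=-0.0365 Im=0.0000

Split into d^2_{0,0}(β=2.1602) × two z-phases.
With c≡cos(β/2)=0.471240 and s≡sin(β/2)=0.882005, N=[2·2·2·2]^{1/2}=4.000000
k: max(0,(0)−(0))=0 … min(2+(0),2−(0))=2
  k=0: (−1)^0·4.0000/(4)·0.4712^4·0.8820^0 = +0.049314
  k=1: (−1)^1·4.0000/(1)·0.4712^2·0.8820^2 = -0.691014
  k=2: (−1)^2·4.0000/(4)·0.4712^0·0.8820^4 = +0.605179
d^2_{0,0}(2.1602) = +0.049314 -0.691014 +0.605179 = -0.036520
Attach z-rotation phases: D = e^{-i(0)(4.952)}·(-0.036520)·e^{-i(0)(4.655)} = -0.036520+0.000000i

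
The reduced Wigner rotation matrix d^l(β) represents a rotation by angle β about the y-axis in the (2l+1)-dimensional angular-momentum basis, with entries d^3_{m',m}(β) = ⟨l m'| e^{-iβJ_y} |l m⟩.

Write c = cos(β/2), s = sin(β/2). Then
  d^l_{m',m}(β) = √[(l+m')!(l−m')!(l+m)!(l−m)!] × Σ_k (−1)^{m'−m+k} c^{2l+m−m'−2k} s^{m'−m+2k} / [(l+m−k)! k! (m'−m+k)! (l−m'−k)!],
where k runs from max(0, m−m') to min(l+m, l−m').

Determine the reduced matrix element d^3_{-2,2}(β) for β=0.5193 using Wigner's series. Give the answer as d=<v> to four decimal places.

d=0.0200

d^3_{-2,2}(β=0.5193) via Wigner's sum:
c=cos(0.5193/2)=0.966480, s=sin(0.5193/2)=0.256742; N=√[1·120·120·1]=120.000000
Admissible k: 4..5 (factorial args all ≥0)
  k=4: (−1)^0·120.0000/(24)·0.9665^2·0.2567^4 = +0.020293
  k=5: (−1)^1·120.0000/(120)·0.9665^0·0.2567^6 = -0.000286
d^3_{-2,2}(0.5193) = +0.020293 -0.000286 = +0.020007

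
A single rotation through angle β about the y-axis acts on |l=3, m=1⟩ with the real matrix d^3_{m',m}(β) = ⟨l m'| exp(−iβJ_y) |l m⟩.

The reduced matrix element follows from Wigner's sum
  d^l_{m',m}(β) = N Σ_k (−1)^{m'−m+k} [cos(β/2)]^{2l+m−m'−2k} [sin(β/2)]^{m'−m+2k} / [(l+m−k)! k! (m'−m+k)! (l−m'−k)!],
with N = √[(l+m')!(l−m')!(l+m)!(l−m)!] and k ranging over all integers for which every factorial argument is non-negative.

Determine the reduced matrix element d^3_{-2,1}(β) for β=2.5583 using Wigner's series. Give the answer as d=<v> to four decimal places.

d^3_{-2,1}(β=2.5583) via Wigner's sum:
With c≡cos(β/2)=0.287529 and s≡sin(β/2)=0.957772, N=[1·120·24·2]^{1/2}=75.894664
The bounds max(0,m−m')=3 and min(l+m,l−m')=4 give 2 terms
  k=3: (−1)^0·75.8947/(12)·0.2875^3·0.9578^3 = +0.132088
  k=4: (−1)^1·75.8947/(24)·0.2875^1·0.9578^5 = -0.732812
d^3_{-2,1}(2.5583) = +0.132088 -0.732812 = -0.600724

d=-0.6007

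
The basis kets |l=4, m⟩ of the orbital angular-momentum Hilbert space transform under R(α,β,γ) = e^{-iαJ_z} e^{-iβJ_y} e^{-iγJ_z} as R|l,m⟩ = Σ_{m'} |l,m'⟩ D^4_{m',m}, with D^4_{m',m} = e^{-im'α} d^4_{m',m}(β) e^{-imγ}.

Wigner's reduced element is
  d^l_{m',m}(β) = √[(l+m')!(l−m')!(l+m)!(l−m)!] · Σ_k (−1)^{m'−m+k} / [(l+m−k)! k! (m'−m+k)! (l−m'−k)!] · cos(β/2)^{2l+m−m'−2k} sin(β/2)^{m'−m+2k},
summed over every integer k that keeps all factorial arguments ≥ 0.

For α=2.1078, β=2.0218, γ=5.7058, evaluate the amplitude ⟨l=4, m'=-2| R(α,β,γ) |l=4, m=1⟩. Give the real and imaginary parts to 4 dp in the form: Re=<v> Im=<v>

Split into d^4_{-2,1}(β=2.0218) × two z-phases.
Half-angle: c=0.531098, s=0.847310. N=√(2·720·120·6)=1018.233765
The bounds max(0,m−m')=3 and min(l+m,l−m')=5 give 3 terms
  k=3: (−1)^0·1018.2338/(72)·0.5311^5·0.8473^3 = +0.363511
  k=4: (−1)^1·1018.2338/(48)·0.5311^3·0.8473^5 = -1.387852
  k=5: (−1)^2·1018.2338/(240)·0.5311^1·0.8473^7 = +0.706493
d^4_{-2,1}(2.0218) = +0.363511 -1.387852 +0.706493 = -0.317848
Phases: e^{-i·(-2)·2.1078}=-0.476605-0.879117i, e^{-i·(1)·5.7058}=+0.837893+0.545835i ⇒ D=-0.025590+0.316816i

Re=-0.0256 Im=0.3168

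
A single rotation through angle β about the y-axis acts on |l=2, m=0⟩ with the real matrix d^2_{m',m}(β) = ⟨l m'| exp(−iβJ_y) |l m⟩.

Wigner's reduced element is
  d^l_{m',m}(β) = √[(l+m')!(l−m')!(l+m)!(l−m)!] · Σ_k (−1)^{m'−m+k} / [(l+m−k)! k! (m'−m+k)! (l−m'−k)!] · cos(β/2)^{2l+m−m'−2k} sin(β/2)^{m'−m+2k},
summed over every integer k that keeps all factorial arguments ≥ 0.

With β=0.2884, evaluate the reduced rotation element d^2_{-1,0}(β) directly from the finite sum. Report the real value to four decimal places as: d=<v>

d^2_{-1,0}(β=0.2884) via Wigner's sum:
With c≡cos(β/2)=0.989621 and s≡sin(β/2)=0.143701, N=[1·6·2·2]^{1/2}=4.898979
Admissible k: 1..2 (factorial args all ≥0)
  k=1: (−1)^0·4.8990/(2)·0.9896^3·0.1437^1 = +0.341147
  k=2: (−1)^1·4.8990/(2)·0.9896^1·0.1437^3 = -0.007193
d^2_{-1,0}(0.2884) = +0.341147 -0.007193 = +0.333954

d=0.3340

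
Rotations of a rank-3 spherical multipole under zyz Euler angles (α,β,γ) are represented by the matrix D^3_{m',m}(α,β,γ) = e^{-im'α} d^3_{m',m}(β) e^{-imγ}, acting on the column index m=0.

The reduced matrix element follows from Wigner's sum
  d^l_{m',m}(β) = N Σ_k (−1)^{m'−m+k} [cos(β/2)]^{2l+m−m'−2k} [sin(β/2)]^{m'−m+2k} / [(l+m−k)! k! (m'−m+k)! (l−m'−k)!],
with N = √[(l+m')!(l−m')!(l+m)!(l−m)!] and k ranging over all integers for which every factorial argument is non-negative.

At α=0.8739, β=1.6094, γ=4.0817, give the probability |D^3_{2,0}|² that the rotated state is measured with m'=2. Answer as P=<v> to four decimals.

First d^3_{2,0}(β=1.6094), then the phase factors e^{-i(2)α} and e^{-i(0)γ}:
c=cos(1.6094/2)=0.693327, s=sin(1.6094/2)=0.720623; N=√[120·1·6·6]=65.726707
The bounds max(0,m−m')=0 and min(l+m,l−m')=1 give 2 terms
  k=0: (−1)^2·65.7267/(12)·0.6933^4·0.7206^2 = +0.657249
  k=1: (−1)^3·65.7267/(12)·0.6933^2·0.7206^4 = -0.710018
d^3_{2,0}(1.6094) = +0.657249 -0.710018 = -0.052768
|D^3_{2,0}|² = |d^3_{2,0}(β)|² = (-0.052768)² = 0.002785 (the z-rotation phases have unit modulus)

P=0.0028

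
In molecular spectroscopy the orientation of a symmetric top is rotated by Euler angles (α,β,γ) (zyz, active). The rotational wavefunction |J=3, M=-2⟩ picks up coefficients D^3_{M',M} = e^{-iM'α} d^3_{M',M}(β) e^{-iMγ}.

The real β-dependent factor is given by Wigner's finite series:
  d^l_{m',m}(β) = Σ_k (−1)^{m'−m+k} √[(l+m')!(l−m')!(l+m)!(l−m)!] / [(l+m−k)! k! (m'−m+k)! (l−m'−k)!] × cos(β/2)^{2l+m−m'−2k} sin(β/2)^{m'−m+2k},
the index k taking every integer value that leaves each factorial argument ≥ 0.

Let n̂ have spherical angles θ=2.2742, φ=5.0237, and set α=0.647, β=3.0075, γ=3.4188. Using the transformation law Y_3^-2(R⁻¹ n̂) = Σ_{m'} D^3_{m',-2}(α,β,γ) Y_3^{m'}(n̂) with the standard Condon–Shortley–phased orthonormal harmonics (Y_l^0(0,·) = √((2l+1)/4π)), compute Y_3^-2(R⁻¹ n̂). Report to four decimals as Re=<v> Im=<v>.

Need the full column D^3_{m',-2} for m'=−3..3 at α=0.647, β=3.0075, γ=3.4188.
cos(β/2)=0.066996, sin(β/2)=0.997753
d^3_{-3,-2}: single k=1 term ⇒ +0.000003;  D = -0.000003+0.000002i
d^3_{-2,-2}: k∈[0..1] ⇒ +0.000000 -0.000100 = -0.000100;  D = +0.000027-0.000096i
d^3_{-1,-2}: k∈[0..1] ⇒ -0.000004 +0.001889 = +0.001885;  D = +0.000680+0.001758i
d^3_{0,-2}: k∈[0..1] ⇒ +0.000110 -0.024364 = -0.024254;  D = -0.020621-0.012769i
d^3_{1,-2}: k∈[0..1] ⇒ -0.001889 +0.209491 = +0.207602;  D = +0.206713-0.019193i
d^3_{2,-2}: k∈[0..1] ⇒ +0.022241 -0.986595 = -0.964354;  D = -0.712414+0.649957i
d^3_{3,-2}: single k=0 term ⇒ -0.162271;  D = -0.029723+0.159526i
Y_3^{m'}(θ=2.2742,φ=5.0237) and Σ D·Y over m':
  (-0.0000+0.0000i)·(-0.1488-0.1101i)  (+0.0000-0.0001i)·(+0.3123-0.2242i)  (+0.0007+0.0018i)·(+0.0824+0.2562i)  (-0.0206-0.0128i)·(+0.2192+0.0000i)  (+0.2067-0.0192i)·(-0.0824+0.2562i)  (-0.7124+0.6500i)·(+0.3123+0.2242i)  (-0.0297+0.1595i)·(+0.1488-0.1101i)
Y_3^-2(R⁻¹ n̂) = -0.372154+0.122296i

Re=-0.3722 Im=0.1223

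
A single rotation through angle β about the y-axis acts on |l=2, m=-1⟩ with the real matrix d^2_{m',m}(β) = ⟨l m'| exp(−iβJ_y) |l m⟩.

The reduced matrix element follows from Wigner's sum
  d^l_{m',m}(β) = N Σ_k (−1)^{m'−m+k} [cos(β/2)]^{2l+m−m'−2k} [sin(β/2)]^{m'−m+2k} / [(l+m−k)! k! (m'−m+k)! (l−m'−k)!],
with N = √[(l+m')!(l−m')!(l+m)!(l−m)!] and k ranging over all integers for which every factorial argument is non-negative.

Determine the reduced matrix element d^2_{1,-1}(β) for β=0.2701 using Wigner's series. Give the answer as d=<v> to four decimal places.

d^2_{1,-1}(β=0.2701) via Wigner's sum:
With c≡cos(β/2)=0.990895 and s≡sin(β/2)=0.134640, N=[6·1·1·6]^{1/2}=6.000000
The bounds max(0,m−m')=0 and min(l+m,l−m')=1 give 2 terms
  k=0: (−1)^2·6.0000/(2)·0.9909^2·0.1346^2 = +0.053398
  k=1: (−1)^3·6.0000/(6)·0.9909^0·0.1346^4 = -0.000329
d^2_{1,-1}(0.2701) = +0.053398 -0.000329 = +0.053069

d=0.0531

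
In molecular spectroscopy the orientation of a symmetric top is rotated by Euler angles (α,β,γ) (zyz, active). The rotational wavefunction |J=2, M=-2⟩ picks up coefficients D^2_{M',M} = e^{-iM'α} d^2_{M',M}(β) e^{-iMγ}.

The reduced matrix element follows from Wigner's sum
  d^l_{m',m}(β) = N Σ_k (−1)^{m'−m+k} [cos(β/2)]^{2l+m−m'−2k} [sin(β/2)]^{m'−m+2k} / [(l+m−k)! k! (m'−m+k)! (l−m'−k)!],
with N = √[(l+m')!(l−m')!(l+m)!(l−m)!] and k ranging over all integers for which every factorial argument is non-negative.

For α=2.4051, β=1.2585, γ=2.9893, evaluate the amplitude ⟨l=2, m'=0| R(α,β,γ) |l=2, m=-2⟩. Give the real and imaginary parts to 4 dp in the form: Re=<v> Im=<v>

Re=0.5290 Im=-0.1663

First d^2_{0,-2}(β=1.2585), then the phase factors e^{-i(0)α} and e^{-i(-2)γ}:
Half-angle: c=0.808469, s=0.588539. N=√(2·2·1·24)=9.797959
k∈{0} keeps every argument non-negative
  k=0: (−1)^2·9.7980/(4)·0.8085^2·0.5885^2 = +0.554565
d^2_{0,-2}(1.2585) = +0.554565
Phases: e^{-i·(0)·2.4051}=+1.000000+0.000000i, e^{-i·(-2)·2.9893}=+0.953971-0.299898i ⇒ D=+0.529039-0.166313i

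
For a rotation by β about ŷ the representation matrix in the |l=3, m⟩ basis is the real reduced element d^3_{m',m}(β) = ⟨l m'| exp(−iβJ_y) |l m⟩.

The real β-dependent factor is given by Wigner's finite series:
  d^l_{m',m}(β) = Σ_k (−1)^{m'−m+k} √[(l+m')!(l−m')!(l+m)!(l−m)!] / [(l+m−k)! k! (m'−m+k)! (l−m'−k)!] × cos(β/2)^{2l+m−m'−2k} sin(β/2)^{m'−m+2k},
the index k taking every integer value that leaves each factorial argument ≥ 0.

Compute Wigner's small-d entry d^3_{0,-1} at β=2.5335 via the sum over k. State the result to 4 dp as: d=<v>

d=-0.5858

d^3_{0,-1}(β=2.5335) via Wigner's sum:
Half-angle: c=0.299383, s=0.954133. N=√(6·6·2·24)=41.569219
The bounds max(0,m−m')=0 and min(l+m,l−m')=2 give 3 terms
  k=0: (−1)^1·41.5692/(12)·0.2994^5·0.9541^1 = -0.007949
  k=1: (−1)^2·41.5692/(4)·0.2994^3·0.9541^3 = +0.242226
  k=2: (−1)^3·41.5692/(12)·0.2994^1·0.9541^5 = -0.820092
d^3_{0,-1}(2.5335) = -0.007949 +0.242226 -0.820092 = -0.585815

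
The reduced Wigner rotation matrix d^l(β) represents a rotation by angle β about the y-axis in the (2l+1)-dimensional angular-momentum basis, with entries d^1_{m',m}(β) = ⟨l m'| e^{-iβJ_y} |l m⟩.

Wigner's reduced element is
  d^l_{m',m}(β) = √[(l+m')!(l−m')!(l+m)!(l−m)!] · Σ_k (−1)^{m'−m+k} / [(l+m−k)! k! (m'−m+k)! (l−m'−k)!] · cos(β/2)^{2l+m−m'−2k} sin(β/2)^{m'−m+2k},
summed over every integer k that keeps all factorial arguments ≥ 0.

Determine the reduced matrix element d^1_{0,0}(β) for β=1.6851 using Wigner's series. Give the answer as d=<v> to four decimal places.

d=-0.1141

d^1_{0,0}(β=1.6851) via Wigner's sum:
Half-angle: c=0.665562, s=0.746343. N=√(1·1·1·1)=1.000000
k∈{0,1} keeps every argument non-negative
  k=0: (−1)^0·1.0000/(1)·0.6656^2·0.7463^0 = +0.442973
  k=1: (−1)^1·1.0000/(1)·0.6656^0·0.7463^2 = -0.557027
d^1_{0,0}(1.6851) = +0.442973 -0.557027 = -0.114055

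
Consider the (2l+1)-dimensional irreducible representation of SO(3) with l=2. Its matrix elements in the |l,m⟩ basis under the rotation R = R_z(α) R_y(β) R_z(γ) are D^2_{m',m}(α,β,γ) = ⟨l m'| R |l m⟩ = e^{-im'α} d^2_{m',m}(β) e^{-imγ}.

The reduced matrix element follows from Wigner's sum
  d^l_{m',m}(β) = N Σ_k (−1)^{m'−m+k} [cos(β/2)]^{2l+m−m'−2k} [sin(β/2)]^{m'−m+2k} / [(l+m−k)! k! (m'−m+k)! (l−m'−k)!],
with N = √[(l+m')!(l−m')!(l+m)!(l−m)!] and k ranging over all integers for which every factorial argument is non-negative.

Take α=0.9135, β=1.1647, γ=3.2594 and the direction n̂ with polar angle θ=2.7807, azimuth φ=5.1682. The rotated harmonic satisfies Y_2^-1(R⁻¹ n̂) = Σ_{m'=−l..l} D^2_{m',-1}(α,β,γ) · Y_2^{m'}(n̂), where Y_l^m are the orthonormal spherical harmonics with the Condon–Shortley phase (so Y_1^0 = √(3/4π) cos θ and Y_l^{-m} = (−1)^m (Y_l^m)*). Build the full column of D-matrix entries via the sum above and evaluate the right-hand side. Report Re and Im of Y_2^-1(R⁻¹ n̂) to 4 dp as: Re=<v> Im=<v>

Need the full column D^2_{m',-1} for m'=−2..2 at α=0.9135, β=1.1647, γ=3.2594.
cos(β/2)=0.835172, sin(β/2)=0.549988
d^2_{-2,-1}: single k=1 term ⇒ +0.640784;  D = +0.234112-0.596486i
d^2_{-1,-1}: k∈[0..1] ⇒ +0.486524 -0.632966 = -0.146441;  D = +0.075227+0.125642i
d^2_{0,-1}: k∈[0..1] ⇒ -0.784797 +0.340339 = -0.444458;  D = +0.441378+0.052239i
d^2_{1,-1}: k∈[0..1] ⇒ +0.632966 -0.091498 = +0.541467;  D = -0.378914+0.386796i
d^2_{2,-1}: single k=0 term ⇒ -0.277886;  D = -0.038336-0.275229i
Y_2^{m'}(θ=2.7807,φ=5.1682) and Σ D·Y over m':
  (+0.2341-0.5965i)·(-0.0295+0.0381i)  (+0.0752+0.1256i)·(-0.1123-0.2292i)  (+0.4414+0.0522i)·(+0.5128+0.0000i)  (-0.3789+0.3868i)·(+0.1123-0.2292i)  (-0.0383-0.2752i)·(-0.0295-0.0381i)
Y_2^-1(R⁻¹ n̂) = +0.299210+0.161810i

Re=0.2992 Im=0.1618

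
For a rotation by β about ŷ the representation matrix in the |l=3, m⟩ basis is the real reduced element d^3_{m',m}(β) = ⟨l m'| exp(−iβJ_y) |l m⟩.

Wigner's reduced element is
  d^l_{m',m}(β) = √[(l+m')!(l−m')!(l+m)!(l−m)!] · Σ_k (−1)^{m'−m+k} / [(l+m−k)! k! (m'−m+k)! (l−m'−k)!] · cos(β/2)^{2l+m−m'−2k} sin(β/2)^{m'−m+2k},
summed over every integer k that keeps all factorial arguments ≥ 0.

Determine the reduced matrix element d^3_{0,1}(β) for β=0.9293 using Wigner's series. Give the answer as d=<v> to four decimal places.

d^3_{0,1}(β=0.9293) via Wigner's sum:
With c≡cos(β/2)=0.893978 and s≡sin(β/2)=0.448110, N=[6·6·24·2]^{1/2}=41.569219
Admissible k: 1..3 (factorial args all ≥0)
  k=1: (−1)^0·41.5692/(12)·0.8940^5·0.4481^1 = +0.886361
  k=2: (−1)^1·41.5692/(4)·0.8940^3·0.4481^3 = -0.668108
  k=3: (−1)^2·41.5692/(12)·0.8940^1·0.4481^5 = +0.055955
d^3_{0,1}(0.9293) = +0.886361 -0.668108 +0.055955 = +0.274208

d=0.2742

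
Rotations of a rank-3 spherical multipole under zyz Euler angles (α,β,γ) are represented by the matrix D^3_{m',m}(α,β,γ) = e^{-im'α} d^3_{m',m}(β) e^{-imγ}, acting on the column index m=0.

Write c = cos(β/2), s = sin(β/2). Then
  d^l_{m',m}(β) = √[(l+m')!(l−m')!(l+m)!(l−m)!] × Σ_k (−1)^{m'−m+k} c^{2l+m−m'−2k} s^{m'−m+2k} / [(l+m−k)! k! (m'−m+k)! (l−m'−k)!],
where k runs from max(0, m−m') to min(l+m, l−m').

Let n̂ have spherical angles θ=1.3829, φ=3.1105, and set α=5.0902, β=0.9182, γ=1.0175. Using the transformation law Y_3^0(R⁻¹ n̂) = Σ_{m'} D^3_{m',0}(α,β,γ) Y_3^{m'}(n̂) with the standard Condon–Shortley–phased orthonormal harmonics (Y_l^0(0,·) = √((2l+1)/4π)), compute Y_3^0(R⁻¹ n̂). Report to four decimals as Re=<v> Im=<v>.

Re=0.2062 Im=0.0000

Need the full column D^3_{m',0} for m'=−3..3 at α=5.0902, β=0.9182, γ=1.0175.
cos(β/2)=0.896452, sin(β/2)=0.443141
d^3_{-3,0}: single k=3 term ⇒ +0.280364;  D = -0.253974+0.118749i
d^3_{-2,0}: k∈[2..3] ⇒ +0.694629 -0.169740 = +0.524889;  D = -0.382038-0.359938i
d^3_{-1,0}: k∈[1..3] ⇒ +0.888725 -0.651508 +0.053068 = +0.290285;  D = +0.107082-0.269812i
d^3_{0,0}: k∈[0..3] ⇒ +0.518993 -1.141392 +0.278911 -0.007573 = -0.351061;  D = -0.351061+0.000000i
d^3_{1,0}: k∈[0..2] ⇒ -0.888725 +0.651508 -0.053068 = -0.290285;  D = -0.107082-0.269812i
d^3_{2,0}: k∈[0..1] ⇒ +0.694629 -0.169740 = +0.524889;  D = -0.382038+0.359938i
d^3_{3,0}: single k=0 term ⇒ -0.280364;  D = +0.253974+0.118749i
Y_3^{m'}(θ=1.3829,φ=3.1105) and Σ D·Y over m':
  (-0.2540+0.1187i)·(-0.3939-0.0368i)  (-0.3820-0.3599i)·(+0.1839+0.0114i)  (+0.1071-0.2698i)·(+0.2620+0.0081i)  (-0.3511+0.0000i)·(-0.1970+0.0000i)  (-0.1071-0.2698i)·(-0.2620+0.0081i)  (-0.3820+0.3599i)·(+0.1839-0.0114i)  (+0.2540+0.1187i)·(+0.3939-0.0368i)
Y_3^0(R⁻¹ n̂) = +0.206201-0.000000i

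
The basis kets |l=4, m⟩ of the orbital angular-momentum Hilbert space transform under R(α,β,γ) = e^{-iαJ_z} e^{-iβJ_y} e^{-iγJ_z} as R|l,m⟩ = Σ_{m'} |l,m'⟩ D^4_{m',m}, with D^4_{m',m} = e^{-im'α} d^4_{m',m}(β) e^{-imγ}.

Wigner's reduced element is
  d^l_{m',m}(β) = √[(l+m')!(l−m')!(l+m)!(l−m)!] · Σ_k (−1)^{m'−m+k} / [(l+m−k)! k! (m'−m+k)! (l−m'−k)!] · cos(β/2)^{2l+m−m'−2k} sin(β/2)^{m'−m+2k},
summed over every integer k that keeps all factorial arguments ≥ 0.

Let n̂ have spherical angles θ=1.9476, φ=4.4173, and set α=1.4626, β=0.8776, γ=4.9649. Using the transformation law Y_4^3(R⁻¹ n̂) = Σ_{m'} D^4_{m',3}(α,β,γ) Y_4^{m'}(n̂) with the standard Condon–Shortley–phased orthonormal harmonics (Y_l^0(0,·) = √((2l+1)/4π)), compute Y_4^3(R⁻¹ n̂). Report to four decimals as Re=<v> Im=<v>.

Need the full column D^4_{m',3} for m'=−4..4 at α=1.4626, β=0.8776, γ=4.9649.
cos(β/2)=0.905262, sin(β/2)=0.424853
d^4_{-4,3}: single k=7 term ⇒ +0.006397;  D = -0.005940-0.002376i
d^4_{-3,3}: k∈[6..7] ⇒ +0.033735 -0.001061 = +0.032674;  D = -0.015339+0.028849i
d^4_{-2,3}: k∈[5..6] ⇒ +0.115267 -0.008463 = +0.106804;  D = +0.088337+0.060030i
d^4_{-1,3}: k∈[4..5] ⇒ +0.289450 -0.038252 = +0.251198;  D = +0.162797-0.191304i
d^4_{0,3}: k∈[3..4] ⇒ +0.551637 -0.121502 = +0.430135;  D = -0.295559-0.312507i
d^4_{1,3}: k∈[2..3] ⇒ +0.788487 -0.289450 = +0.499038;  D = -0.397476+0.301747i
d^4_{2,3}: k∈[1..2] ⇒ +0.791997 -0.523329 = +0.268669;  D = +0.138395+0.230282i
d^4_{3,3}: k∈[0..1] ⇒ +0.451019 -0.695380 = -0.244361;  D = -0.221815+0.102521i
d^4_{4,3}: single k=0 term ⇒ -0.598694;  D = +0.191025+0.567401i
Y_4^{m'}(θ=1.9476,φ=4.4173) and Σ D·Y over m':
  (-0.0059-0.0024i)·(+0.1259+0.3059i)  (-0.0153+0.0288i)·(-0.2866+0.2344i)  (+0.0883+0.0600i)·(+0.0126+0.0084i)  (+0.1628-0.1913i)·(-0.0966+0.3178i)  (-0.2956-0.3125i)·(-0.0444+0.0000i)  (-0.3975+0.3017i)·(+0.0966+0.3178i)  (+0.1384+0.2303i)·(+0.0126-0.0084i)  (-0.2218+0.1025i)·(+0.2866+0.2344i)  (+0.1910+0.5674i)·(+0.1259-0.3059i)
Y_4^3(R⁻¹ n̂) = +0.035824-0.033431i

Re=0.0358 Im=-0.0334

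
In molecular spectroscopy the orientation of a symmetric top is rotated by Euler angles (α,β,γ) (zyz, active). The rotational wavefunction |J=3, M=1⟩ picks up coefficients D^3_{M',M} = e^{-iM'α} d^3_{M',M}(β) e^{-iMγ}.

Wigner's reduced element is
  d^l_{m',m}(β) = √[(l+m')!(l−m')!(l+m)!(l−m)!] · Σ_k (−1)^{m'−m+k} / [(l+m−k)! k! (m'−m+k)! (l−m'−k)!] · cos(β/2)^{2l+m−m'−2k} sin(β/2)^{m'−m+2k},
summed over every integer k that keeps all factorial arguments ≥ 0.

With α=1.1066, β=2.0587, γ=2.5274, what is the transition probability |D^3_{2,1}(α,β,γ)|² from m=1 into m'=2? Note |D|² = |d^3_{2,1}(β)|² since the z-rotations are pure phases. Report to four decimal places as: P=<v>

P=0.1992

Split into d^3_{2,1}(β=2.0587) × two z-phases.
c=cos(2.0587/2)=0.515376, s=sin(2.0587/2)=0.856964; N=√[120·1·24·2]=75.894664
k: max(0,(1)−(2))=0 … min(3+(1),3−(2))=1
  k=0: (−1)^1·75.8947/(24)·0.5154^5·0.8570^1 = -0.098533
  k=1: (−1)^2·75.8947/(12)·0.5154^3·0.8570^3 = +0.544867
d^3_{2,1}(2.0587) = -0.098533 +0.544867 = +0.446334
|D^3_{2,1}|² = |d^3_{2,1}(β)|² = (+0.446334)² = 0.199214 (the z-rotation phases have unit modulus)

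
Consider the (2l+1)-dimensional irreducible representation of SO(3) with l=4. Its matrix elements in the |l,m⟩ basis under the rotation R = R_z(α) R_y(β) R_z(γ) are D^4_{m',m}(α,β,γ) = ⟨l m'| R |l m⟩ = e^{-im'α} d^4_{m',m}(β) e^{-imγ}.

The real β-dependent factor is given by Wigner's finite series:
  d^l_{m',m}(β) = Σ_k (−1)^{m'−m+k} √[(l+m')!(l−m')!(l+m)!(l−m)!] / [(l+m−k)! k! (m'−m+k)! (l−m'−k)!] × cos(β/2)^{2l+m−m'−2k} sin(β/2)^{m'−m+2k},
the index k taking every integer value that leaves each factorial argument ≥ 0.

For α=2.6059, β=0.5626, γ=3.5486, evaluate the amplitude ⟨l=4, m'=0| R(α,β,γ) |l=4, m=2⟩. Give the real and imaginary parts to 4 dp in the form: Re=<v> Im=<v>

Split into d^4_{0,2}(β=0.5626) × two z-phases.
Half-angle: c=0.960695, s=0.277605. N=√(24·24·720·2)=910.735966
k: max(0,(2)−(0))=2 … min(4+(2),4−(0))=4
  k=2: (−1)^0·910.7360/(96)·0.9607^6·0.2776^2 = +0.574764
  k=3: (−1)^1·910.7360/(36)·0.9607^4·0.2776^4 = -0.127980
  k=4: (−1)^2·910.7360/(96)·0.9607^2·0.2776^6 = +0.004007
d^4_{0,2}(0.5626) = +0.574764 -0.127980 +0.004007 = +0.450791
D = (+1.000000+0.000000i)·(+0.450791)·(+0.686585-0.727049i) = +0.309507-0.327748i

Re=0.3095 Im=-0.3277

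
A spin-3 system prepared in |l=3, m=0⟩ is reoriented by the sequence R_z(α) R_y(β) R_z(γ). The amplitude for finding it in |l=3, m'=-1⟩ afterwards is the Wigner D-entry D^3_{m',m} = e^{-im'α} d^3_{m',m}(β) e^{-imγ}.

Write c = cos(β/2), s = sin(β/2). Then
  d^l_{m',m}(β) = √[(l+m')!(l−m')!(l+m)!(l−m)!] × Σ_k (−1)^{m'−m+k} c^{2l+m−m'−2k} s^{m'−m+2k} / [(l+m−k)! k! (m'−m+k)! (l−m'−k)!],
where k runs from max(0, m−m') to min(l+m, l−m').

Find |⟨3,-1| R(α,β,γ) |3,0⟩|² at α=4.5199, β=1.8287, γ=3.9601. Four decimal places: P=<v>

D^3_{-1,0}(4.5199,1.8287,3.9601) = e^{-i·-1·4.5199}·d^3_{-1,0}(1.8287)·e^{-i·0·3.9601}. Compute d first:
With c≡cos(β/2)=0.610306 and s≡sin(β/2)=0.792166, N=[2·24·6·6]^{1/2}=41.569219
Admissible k: 1..3 (factorial args all ≥0)
  k=1: (−1)^0·41.5692/(12)·0.6103^5·0.7922^1 = +0.232351
  k=2: (−1)^1·41.5692/(4)·0.6103^3·0.7922^3 = -1.174364
  k=3: (−1)^2·41.5692/(12)·0.6103^1·0.7922^5 = +0.659507
d^3_{-1,0}(1.8287) = +0.232351 -1.174364 +0.659507 = -0.282507
|D^3_{-1,0}|² = |d^3_{-1,0}(β)|² = (-0.282507)² = 0.079810 (the z-rotation phases have unit modulus)

P=0.0798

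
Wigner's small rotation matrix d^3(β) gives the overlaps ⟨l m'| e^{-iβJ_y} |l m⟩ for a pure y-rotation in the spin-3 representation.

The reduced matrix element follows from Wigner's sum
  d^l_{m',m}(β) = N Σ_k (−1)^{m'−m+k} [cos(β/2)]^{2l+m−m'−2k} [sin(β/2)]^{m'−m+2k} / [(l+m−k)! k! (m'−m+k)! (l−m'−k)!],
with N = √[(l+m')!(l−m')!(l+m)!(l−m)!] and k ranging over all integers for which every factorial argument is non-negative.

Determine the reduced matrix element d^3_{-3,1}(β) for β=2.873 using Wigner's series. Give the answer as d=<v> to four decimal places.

d=0.0670

d^3_{-3,1}(β=2.873) via Wigner's sum:
Half-angle: c=0.133893, s=0.990996. N=√(1·720·24·2)=185.903201
k: max(0,(1)−(-3))=4 … min(3+(1),3−(-3))=4
  k=4: (−1)^0·185.9032/(48)·0.1339^2·0.9910^4 = +0.066965
d^3_{-3,1}(2.873) = +0.066965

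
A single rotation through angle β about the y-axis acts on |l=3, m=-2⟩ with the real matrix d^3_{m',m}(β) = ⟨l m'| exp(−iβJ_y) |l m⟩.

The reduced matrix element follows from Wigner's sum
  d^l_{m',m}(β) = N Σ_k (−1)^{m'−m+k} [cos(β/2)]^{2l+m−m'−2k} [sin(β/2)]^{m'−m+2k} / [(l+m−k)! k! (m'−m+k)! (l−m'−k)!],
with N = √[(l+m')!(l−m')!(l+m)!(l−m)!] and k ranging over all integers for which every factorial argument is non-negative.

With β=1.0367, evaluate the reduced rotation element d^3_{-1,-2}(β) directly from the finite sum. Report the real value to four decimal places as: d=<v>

d=-0.2707

d^3_{-1,-2}(β=1.0367) via Wigner's sum:
With c≡cos(β/2)=0.868638 and s≡sin(β/2)=0.495448, N=[2·24·1·120]^{1/2}=75.894664
k∈{0,1} keeps every argument non-negative
  k=0: (−1)^1·75.8947/(24)·0.8686^5·0.4954^1 = -0.774803
  k=1: (−1)^2·75.8947/(12)·0.8686^3·0.4954^3 = +0.504126
d^3_{-1,-2}(1.0367) = -0.774803 +0.504126 = -0.270677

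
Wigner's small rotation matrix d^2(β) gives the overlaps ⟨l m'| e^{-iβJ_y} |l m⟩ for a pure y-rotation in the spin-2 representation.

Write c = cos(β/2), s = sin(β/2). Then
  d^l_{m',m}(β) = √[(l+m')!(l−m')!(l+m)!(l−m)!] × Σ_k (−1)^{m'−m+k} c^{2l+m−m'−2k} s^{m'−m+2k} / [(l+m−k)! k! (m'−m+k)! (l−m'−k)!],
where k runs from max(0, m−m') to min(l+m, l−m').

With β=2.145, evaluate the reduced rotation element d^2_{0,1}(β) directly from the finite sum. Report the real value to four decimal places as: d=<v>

d^2_{0,1}(β=2.145) via Wigner's sum:
c=cos(2.145/2)=0.477930, s=sin(2.145/2)=0.878398; N=√[2·2·6·1]=4.898979
The bounds max(0,m−m')=1 and min(l+m,l−m')=2 give 2 terms
  k=1: (−1)^0·4.8990/(2)·0.4779^3·0.8784^1 = +0.234887
  k=2: (−1)^1·4.8990/(2)·0.4779^1·0.8784^3 = -0.793439
d^2_{0,1}(2.145) = +0.234887 -0.793439 = -0.558552

d=-0.5586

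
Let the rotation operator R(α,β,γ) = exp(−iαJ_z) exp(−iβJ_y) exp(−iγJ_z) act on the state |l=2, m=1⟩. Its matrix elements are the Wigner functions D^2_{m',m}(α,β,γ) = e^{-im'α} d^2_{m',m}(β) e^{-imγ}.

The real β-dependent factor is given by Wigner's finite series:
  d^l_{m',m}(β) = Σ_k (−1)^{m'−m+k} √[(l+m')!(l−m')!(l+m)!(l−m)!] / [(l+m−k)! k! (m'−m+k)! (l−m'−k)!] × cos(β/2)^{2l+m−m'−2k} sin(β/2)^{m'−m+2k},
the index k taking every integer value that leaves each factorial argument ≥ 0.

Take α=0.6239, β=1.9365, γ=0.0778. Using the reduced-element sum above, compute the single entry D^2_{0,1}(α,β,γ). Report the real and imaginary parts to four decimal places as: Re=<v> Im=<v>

Re=-0.4078 Im=0.0318

Split into d^2_{0,1}(β=1.9365) × two z-phases.
With c≡cos(β/2)=0.566742 and s≡sin(β/2)=0.823895, N=[2·2·6·1]^{1/2}=4.898979
Admissible k: 1..2 (factorial args all ≥0)
  k=1: (−1)^0·4.8990/(2)·0.5667^3·0.8239^1 = +0.367370
  k=2: (−1)^1·4.8990/(2)·0.5667^1·0.8239^3 = -0.776385
d^2_{0,1}(1.9365) = +0.367370 -0.776385 = -0.409014
Phases: e^{-i·(0)·0.6239}=+1.000000+0.000000i, e^{-i·(1)·0.0778}=+0.996975-0.077722i ⇒ D=-0.407777+0.031789i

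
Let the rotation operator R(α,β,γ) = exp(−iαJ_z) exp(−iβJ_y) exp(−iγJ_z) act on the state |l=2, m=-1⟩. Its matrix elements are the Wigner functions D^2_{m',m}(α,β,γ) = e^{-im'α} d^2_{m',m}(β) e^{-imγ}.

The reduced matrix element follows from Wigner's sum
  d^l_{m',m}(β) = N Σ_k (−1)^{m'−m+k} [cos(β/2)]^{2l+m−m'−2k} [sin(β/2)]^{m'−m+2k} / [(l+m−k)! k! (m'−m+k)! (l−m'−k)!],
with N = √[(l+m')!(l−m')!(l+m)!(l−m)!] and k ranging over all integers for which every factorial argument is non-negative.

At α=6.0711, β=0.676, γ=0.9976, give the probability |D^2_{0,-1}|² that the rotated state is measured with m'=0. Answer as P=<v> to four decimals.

P=0.3573

Split into d^2_{0,-1}(β=0.676) × two z-phases.
c=cos(0.676/2)=0.943420, s=sin(0.676/2)=0.331601; N=√[2·2·1·6]=4.898979
k∈{0,1} keeps every argument non-negative
  k=0: (−1)^1·4.8990/(2)·0.9434^3·0.3316^1 = -0.682034
  k=1: (−1)^2·4.8990/(2)·0.9434^1·0.3316^3 = +0.084261
d^2_{0,-1}(0.676) = -0.682034 +0.084261 = -0.597773
|D^2_{0,-1}|² = |d^2_{0,-1}(β)|² = (-0.597773)² = 0.357333 (the z-rotation phases have unit modulus)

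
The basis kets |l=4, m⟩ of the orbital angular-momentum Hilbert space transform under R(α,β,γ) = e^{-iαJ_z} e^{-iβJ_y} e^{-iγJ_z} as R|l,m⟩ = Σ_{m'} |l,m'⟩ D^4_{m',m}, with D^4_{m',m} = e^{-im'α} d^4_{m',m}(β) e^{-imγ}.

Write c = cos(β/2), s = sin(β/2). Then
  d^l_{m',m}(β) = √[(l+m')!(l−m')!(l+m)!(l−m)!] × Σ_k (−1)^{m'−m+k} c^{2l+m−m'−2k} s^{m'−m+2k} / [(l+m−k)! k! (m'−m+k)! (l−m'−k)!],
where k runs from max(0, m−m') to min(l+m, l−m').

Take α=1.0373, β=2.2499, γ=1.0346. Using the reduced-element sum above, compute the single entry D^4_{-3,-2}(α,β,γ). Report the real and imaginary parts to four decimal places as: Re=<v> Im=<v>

First d^4_{-3,-2}(β=2.2499), then the phase factors e^{-i(-3)α} and e^{-i(-2)γ}:
Half-angle: c=0.431222, s=0.902246. N=√(1·5040·2·720)=2693.993318
The bounds max(0,m−m')=1 and min(l+m,l−m')=2 give 2 terms
  k=1: (−1)^0·2693.9933/(720)·0.4312^7·0.9022^1 = +0.009360
  k=2: (−1)^1·2693.9933/(240)·0.4312^5·0.9022^3 = -0.122931
d^4_{-3,-2}(2.2499) = +0.009360 -0.122931 = -0.113571
Attach z-rotation phases: D = e^{-i(-3)(1.0373)}·(-0.113571)·e^{-i(-2)(1.0346)} = -0.051304+0.101323i

Re=-0.0513 Im=0.1013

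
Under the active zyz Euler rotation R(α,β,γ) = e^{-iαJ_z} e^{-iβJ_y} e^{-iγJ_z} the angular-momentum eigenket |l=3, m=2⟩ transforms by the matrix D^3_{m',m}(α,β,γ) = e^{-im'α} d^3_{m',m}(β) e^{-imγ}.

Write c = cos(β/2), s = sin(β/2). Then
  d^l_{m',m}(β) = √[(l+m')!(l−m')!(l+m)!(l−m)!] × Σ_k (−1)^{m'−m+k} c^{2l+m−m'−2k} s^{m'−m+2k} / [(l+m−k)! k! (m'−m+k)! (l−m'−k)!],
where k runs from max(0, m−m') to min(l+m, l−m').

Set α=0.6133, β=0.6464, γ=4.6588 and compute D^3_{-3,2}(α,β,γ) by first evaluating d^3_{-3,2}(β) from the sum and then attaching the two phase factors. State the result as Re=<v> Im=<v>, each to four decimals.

Re=0.0028 Im=-0.0070

D^3_{-3,2}(0.6133,0.6464,4.6588) = e^{-i·-3·0.6133}·d^3_{-3,2}(0.6464)·e^{-i·2·4.6588}. Compute d first:
With c≡cos(β/2)=0.948224 and s≡sin(β/2)=0.317602, N=[1·720·120·1]^{1/2}=293.938769
k: max(0,(2)−(-3))=5 … min(3+(2),3−(-3))=5
  k=5: (−1)^0·293.9388/(120)·0.9482^1·0.3176^5 = +0.007506
d^3_{-3,2}(0.6464) = +0.007506
Attach z-rotation phases: D = e^{-i(-3)(0.6133)}·(+0.007506)·e^{-i(2)(4.6588)} = +0.002758-0.006981i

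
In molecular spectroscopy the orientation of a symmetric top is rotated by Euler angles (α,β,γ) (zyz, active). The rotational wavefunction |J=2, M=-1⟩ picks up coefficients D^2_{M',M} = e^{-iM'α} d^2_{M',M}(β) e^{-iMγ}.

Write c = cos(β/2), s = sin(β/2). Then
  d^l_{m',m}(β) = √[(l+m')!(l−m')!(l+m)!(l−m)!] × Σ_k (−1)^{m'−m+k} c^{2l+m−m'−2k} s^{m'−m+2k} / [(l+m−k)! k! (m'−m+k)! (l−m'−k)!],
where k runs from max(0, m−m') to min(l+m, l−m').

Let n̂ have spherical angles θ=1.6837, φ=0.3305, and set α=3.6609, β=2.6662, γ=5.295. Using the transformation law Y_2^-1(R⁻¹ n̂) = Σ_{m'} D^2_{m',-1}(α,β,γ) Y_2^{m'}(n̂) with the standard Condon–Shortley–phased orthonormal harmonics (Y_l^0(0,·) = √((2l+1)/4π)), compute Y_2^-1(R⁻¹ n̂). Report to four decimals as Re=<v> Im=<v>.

Need the full column D^2_{m',-1} for m'=−2..2 at α=3.6609, β=2.6662, γ=5.295.
cos(β/2)=0.235464, sin(β/2)=0.971883
d^2_{-2,-1}: single k=1 term ⇒ +0.025376;  D = +0.025344+0.001279i
d^2_{-1,-1}: k∈[0..1] ⇒ +0.003074 -0.157108 = -0.154034;  D = +0.137410-0.069606i
d^2_{0,-1}: k∈[0..1] ⇒ -0.031079 +0.529472 = +0.498393;  D = +0.274219-0.416172i
d^2_{1,-1}: k∈[0..1] ⇒ +0.157108 -0.892187 = -0.735079;  D = +0.046502-0.733606i
d^2_{2,-1}: single k=0 term ⇒ -0.432312;  D = +0.190374+0.388138i
Y_2^{m'}(θ=1.6837,φ=0.3305) and Σ D·Y over m':
  (+0.0253+0.0013i)·(+0.3010-0.2341i)  (+0.1374-0.0696i)·(-0.0818+0.0281i)  (+0.2742-0.4162i)·(-0.3034+0.0000i)  (+0.0465-0.7336i)·(+0.0818+0.0281i)  (+0.1904+0.3881i)·(+0.3010+0.2341i)
Y_2^-1(R⁻¹ n̂) = -0.093720+0.232974i

Re=-0.0937 Im=0.2330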